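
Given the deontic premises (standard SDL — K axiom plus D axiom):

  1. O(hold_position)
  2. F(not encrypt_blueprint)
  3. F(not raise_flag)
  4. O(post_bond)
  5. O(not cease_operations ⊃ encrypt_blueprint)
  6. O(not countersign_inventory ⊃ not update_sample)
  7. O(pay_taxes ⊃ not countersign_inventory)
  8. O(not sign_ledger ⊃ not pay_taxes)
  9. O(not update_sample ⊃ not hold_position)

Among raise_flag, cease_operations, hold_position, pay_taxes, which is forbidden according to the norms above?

Premise 1 gives O(hold_position).
The contrapositive of premise 9 (O(not update_sample ⊃ not hold_position)) is O(hold_position ⊃ update_sample), and O(hold_position) is already established, so O(update_sample).
Premise 6, O(not countersign_inventory ⊃ not update_sample), contraposes to O(update_sample ⊃ countersign_inventory); with O(update_sample) we get O(countersign_inventory).
The contrapositive of premise 7 (O(pay_taxes ⊃ not countersign_inventory)) is O(countersign_inventory ⊃ not pay_taxes), and O(countersign_inventory) is already established, so O(not pay_taxes).
So O(not pay_taxes) holds, i.e. pay_taxes is forbidden. None of the other listed options is forbidden under the premises.

pay_taxes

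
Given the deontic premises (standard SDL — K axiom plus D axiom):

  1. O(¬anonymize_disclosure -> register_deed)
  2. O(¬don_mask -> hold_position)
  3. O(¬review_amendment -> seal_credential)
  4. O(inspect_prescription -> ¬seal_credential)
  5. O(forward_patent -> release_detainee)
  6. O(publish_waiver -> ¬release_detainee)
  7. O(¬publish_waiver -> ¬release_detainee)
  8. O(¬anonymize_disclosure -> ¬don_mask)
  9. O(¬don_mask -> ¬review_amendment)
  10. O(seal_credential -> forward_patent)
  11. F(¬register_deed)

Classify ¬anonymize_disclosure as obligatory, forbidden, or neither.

Forbidden

Premises 7 and 6 cover both cases: O(¬publish_waiver -> ¬release_detainee) and O(publish_waiver -> ¬release_detainee). Since ¬publish_waiver ∨ publish_waiver is a tautology, O(¬release_detainee) follows.
Premise 5, O(forward_patent -> release_detainee), contraposes to O(¬release_detainee -> ¬forward_patent); with O(¬release_detainee) we get O(¬forward_patent).
The contrapositive of premise 10 (O(seal_credential -> forward_patent)) is O(¬forward_patent -> ¬seal_credential), and O(¬forward_patent) is already established, so O(¬seal_credential).
Premise 3, O(¬review_amendment -> seal_credential), contraposes to O(¬seal_credential -> review_amendment); with O(¬seal_credential) we get O(review_amendment).
Premise 9, O(¬don_mask -> ¬review_amendment), contraposes to O(review_amendment -> don_mask); with O(review_amendment) we get O(don_mask).
The contrapositive of premise 8 (O(¬anonymize_disclosure -> ¬don_mask)) is O(don_mask -> anonymize_disclosure), and O(don_mask) is already established, so O(anonymize_disclosure).
Premises 1, 2, 4, 11 do not contribute to this derivation.
Thus O(anonymize_disclosure), which is F(¬anonymize_disclosure): ¬anonymize_disclosure is forbidden.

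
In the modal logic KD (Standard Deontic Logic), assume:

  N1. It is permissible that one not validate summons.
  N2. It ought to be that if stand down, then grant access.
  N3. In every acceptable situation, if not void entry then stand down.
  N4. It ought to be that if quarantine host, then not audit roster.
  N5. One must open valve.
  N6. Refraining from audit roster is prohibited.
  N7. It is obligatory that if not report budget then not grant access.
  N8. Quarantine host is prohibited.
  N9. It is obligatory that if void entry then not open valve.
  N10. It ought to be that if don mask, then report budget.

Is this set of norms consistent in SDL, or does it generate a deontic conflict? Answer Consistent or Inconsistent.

Consistent

Premise 4 is O(quarantine_host → ¬audit_roster), but O(quarantine_host) is not derivable from the premises, so it does not yield O(¬audit_roster).
So O(¬audit_roster) is not derivable, and the apparent clash with O(audit_roster) does not arise.
A world satisfying every obligation exists (e.g. audit_roster=true, don_mask=false, grant_access=true, open_valve=true, quarantine_host=false, report_budget=true, stand_down=true, validate_summons=false, void_entry=false); no atom is both obligatory and forbidden, so the set is consistent.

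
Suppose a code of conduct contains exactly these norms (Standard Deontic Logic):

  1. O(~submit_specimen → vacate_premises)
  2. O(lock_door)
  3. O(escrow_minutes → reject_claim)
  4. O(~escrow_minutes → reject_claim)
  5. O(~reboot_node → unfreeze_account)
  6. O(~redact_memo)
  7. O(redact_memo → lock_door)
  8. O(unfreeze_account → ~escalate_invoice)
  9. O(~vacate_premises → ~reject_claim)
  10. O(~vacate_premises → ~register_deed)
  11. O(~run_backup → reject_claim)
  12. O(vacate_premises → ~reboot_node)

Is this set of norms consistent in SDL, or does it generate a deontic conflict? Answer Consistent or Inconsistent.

Premise 7 is O(redact_memo → lock_door); even if O(lock_door) held, inferring O(redact_memo) would be affirming the consequent — invalid.
So O(redact_memo) is not derivable, and the apparent clash with O(~redact_memo) does not arise.
A world satisfying every obligation exists (e.g. escalate_invoice=false, escrow_minutes=false, lock_door=true, reboot_node=false, redact_memo=false, register_deed=false, reject_claim=true, run_backup=false, submit_specimen=false, unfreeze_account=true, vacate_premises=true); no atom is both obligatory and forbidden, so the set is consistent.

Consistent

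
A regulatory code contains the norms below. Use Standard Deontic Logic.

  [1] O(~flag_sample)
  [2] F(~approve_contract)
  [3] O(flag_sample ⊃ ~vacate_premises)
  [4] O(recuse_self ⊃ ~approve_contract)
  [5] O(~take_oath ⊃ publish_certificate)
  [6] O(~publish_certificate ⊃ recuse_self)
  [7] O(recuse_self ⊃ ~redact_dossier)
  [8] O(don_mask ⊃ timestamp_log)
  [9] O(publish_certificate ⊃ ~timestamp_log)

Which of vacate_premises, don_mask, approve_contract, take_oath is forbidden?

Premise 2 is F(~approve_contract), i.e. O(approve_contract).
Premise 4, O(recuse_self ⊃ ~approve_contract), contraposes to O(approve_contract ⊃ ~recuse_self); with O(approve_contract) we get O(~recuse_self).
The contrapositive of premise 6 (O(~publish_certificate ⊃ recuse_self)) is O(~recuse_self ⊃ publish_certificate), and O(~recuse_self) is already established, so O(publish_certificate).
From O(publish_certificate) and premise 9, O(publish_certificate ⊃ ~timestamp_log), we obtain O(~timestamp_log).
The contrapositive of premise 8 (O(don_mask ⊃ timestamp_log)) is O(~timestamp_log ⊃ ~don_mask), and O(~timestamp_log) is already established, so O(~don_mask).
So O(~don_mask) holds, i.e. don_mask is forbidden. None of the other listed options is forbidden under the premises.

don_mask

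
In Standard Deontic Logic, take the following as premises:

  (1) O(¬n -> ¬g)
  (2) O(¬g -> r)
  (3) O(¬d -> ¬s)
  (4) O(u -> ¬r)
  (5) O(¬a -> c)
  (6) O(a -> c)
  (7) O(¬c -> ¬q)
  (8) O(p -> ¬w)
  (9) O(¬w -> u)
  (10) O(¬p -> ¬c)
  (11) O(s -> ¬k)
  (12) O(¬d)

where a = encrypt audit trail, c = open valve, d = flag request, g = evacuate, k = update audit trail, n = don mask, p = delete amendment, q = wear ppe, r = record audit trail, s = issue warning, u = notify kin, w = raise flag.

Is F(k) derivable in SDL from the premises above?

No

Premise 11 is O(s -> ¬k), but O(s) is not derivable from the premises, so it does not yield O(¬k).
No other premise forces O(¬k). An ideal world satisfying every premise can still have k true, so F(k) is not derivable.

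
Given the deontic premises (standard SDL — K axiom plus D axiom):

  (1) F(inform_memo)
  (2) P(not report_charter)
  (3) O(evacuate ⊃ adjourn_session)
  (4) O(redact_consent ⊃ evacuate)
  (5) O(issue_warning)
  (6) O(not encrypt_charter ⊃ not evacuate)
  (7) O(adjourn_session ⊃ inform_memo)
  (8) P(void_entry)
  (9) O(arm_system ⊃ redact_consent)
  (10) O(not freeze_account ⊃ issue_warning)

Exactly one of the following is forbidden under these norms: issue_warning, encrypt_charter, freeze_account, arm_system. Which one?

Premise 1 is F(inform_memo), i.e. O(not inform_memo).
The contrapositive of premise 7 (O(adjourn_session ⊃ inform_memo)) is O(not inform_memo ⊃ not adjourn_session), and O(not inform_memo) is already established, so O(not adjourn_session).
Premise 3 is O(evacuate ⊃ adjourn_session); contrapositively O(not adjourn_session ⊃ not evacuate). Since O(not adjourn_session) holds, K gives O(not evacuate).
Premise 4, O(redact_consent ⊃ evacuate), contraposes to O(not evacuate ⊃ not redact_consent); with O(not evacuate) we get O(not redact_consent).
The contrapositive of premise 9 (O(arm_system ⊃ redact_consent)) is O(not redact_consent ⊃ not arm_system), and O(not redact_consent) is already established, so O(not arm_system).
So O(not arm_system) holds, i.e. arm_system is forbidden. None of the other listed options is forbidden under the premises.

arm_system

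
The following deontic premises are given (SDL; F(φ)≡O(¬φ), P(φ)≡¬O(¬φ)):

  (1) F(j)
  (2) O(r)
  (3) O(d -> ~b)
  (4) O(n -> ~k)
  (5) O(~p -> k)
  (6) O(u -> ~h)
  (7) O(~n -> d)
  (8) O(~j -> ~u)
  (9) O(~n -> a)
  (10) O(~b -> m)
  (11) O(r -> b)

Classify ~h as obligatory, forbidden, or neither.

Neither

Premise 6 is O(u -> ~h), but O(u) is not derivable from the premises, so it does not yield O(~h).
No premise or chain of K-axiom applications forces O(~h), and none forces O(h). So ~h is neither obligatory nor forbidden under these norms.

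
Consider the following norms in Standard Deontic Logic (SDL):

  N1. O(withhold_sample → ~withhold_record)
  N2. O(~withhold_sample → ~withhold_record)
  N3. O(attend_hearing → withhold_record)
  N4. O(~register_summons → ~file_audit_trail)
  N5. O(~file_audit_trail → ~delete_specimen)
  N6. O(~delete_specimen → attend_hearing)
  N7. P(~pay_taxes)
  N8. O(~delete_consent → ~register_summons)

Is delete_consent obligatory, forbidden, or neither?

Obligatory

Premises 1 and 2 cover both cases: O(withhold_sample → ~withhold_record) and O(~withhold_sample → ~withhold_record). Since withhold_sample ∨ ~withhold_sample is a tautology, O(~withhold_record) follows.
Premise 3 is O(attend_hearing → withhold_record); contrapositively O(~withhold_record → ~attend_hearing). Since O(~withhold_record) holds, K gives O(~attend_hearing).
Premise 6 is O(~delete_specimen → attend_hearing); contrapositively O(~attend_hearing → delete_specimen). Since O(~attend_hearing) holds, K gives O(delete_specimen).
Premise 5, O(~file_audit_trail → ~delete_specimen), contraposes to O(delete_specimen → file_audit_trail); with O(delete_specimen) we get O(file_audit_trail).
The contrapositive of premise 4 (O(~register_summons → ~file_audit_trail)) is O(file_audit_trail → register_summons), and O(file_audit_trail) is already established, so O(register_summons).
Premise 8, O(~delete_consent → ~register_summons), contraposes to O(register_summons → delete_consent); with O(register_summons) we get O(delete_consent).
Premise 7 does not contribute to this derivation.
Hence delete_consent is obligatory.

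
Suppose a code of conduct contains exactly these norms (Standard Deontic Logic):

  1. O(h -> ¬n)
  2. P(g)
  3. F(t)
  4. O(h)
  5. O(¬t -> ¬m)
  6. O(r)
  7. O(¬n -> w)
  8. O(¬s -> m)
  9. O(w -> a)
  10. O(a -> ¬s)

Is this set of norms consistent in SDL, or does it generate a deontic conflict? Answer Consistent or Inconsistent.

F(t) at premise 3 means O(¬t).
Applying K to premise 5 (O(¬t -> ¬m)) and O(¬t) yields O(¬m).
The contrapositive of premise 8 (O(¬s -> m)) is O(¬m -> s), and O(¬m) is already established, so O(s).
Premise 10, O(a -> ¬s), contraposes to O(s -> ¬a); with O(s) we get O(¬a).
The contrapositive of premise 9 (O(w -> a)) is O(¬a -> ¬w), and O(¬a) is already established, so O(¬w).
Premise 7 is O(¬n -> w); contrapositively O(¬w -> n). Since O(¬w) holds, K gives O(n).
The contrapositive of premise 1 (O(h -> ¬n)) is O(n -> ¬h), and O(n) is already established, so O(¬h).
But premise 4 directly asserts O(h).
We now have both O(¬h) and O(h) — h is simultaneously obligatory and forbidden, violating the D-axiom.

Inconsistent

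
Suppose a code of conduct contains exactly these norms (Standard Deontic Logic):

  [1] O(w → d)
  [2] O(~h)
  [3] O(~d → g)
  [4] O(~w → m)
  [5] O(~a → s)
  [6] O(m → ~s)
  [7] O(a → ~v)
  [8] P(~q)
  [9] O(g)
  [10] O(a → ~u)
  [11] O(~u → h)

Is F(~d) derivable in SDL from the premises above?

Yes

From premise 2 we have O(~h).
The contrapositive of premise 11 (O(~u → h)) is O(~h → u), and O(~h) is already established, so O(u).
Premise 10 is O(a → ~u); contrapositively O(u → ~a). Since O(u) holds, K gives O(~a).
From O(~a) and premise 5, O(~a → s), we obtain O(s).
Premise 6 is O(m → ~s); contrapositively O(s → ~m). Since O(s) holds, K gives O(~m).
Premise 4 is O(~w → m); contrapositively O(~m → w). Since O(~m) holds, K gives O(w).
Premise 1 is O(w → d); since O(w), deontic closure gives O(d).
Premises 3, 7, 8, 9 do not contribute to this derivation.
So O(d) holds, i.e. F(~d). The claim follows.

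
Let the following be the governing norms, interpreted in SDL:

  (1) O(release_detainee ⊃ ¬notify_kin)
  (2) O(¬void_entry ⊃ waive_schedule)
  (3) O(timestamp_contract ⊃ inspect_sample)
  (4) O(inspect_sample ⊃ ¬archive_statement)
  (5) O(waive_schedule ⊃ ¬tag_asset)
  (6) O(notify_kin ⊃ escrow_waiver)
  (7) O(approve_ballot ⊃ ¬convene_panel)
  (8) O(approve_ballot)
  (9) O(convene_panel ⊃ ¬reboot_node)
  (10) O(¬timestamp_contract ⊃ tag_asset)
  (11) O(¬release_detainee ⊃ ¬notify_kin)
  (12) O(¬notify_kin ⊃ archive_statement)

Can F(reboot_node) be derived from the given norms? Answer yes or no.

No

Premise 9 is O(convene_panel ⊃ ¬reboot_node), but O(convene_panel) is not derivable from the premises, so it does not yield O(¬reboot_node).
No other premise forces O(¬reboot_node). An ideal world satisfying every premise can still have reboot_node true, so F(reboot_node) is not derivable.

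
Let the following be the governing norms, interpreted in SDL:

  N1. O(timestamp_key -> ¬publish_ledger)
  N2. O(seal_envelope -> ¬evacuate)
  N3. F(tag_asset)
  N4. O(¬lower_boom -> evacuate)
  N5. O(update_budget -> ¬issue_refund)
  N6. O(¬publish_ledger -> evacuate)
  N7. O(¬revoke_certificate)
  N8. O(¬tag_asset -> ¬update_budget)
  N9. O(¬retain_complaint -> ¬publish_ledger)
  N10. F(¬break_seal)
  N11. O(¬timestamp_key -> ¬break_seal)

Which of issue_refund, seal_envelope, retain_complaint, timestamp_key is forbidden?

seal_envelope

Premise 10 is F(¬break_seal), i.e. O(break_seal).
Premise 11 is O(¬timestamp_key -> ¬break_seal); contrapositively O(break_seal -> timestamp_key). Since O(break_seal) holds, K gives O(timestamp_key).
With premise 1, O(timestamp_key -> ¬publish_ledger), the K-axiom yields O(¬publish_ledger).
Applying K to premise 6 (O(¬publish_ledger -> evacuate)) and O(¬publish_ledger) yields O(evacuate).
Premise 2 is O(seal_envelope -> ¬evacuate); contrapositively O(evacuate -> ¬seal_envelope). Since O(evacuate) holds, K gives O(¬seal_envelope).
So O(¬seal_envelope) holds, i.e. seal_envelope is forbidden. None of the other listed options is forbidden under the premises.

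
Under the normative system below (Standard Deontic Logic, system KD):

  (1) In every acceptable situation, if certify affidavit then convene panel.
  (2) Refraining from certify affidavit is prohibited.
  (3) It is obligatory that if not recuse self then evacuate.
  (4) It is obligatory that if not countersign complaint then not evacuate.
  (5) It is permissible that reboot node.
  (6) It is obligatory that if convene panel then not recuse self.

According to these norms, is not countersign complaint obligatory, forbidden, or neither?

Premise 2 is F(¬certify_affidavit), i.e. O(certify_affidavit).
From O(certify_affidavit) and premise 1, O(certify_affidavit → convene_panel), we obtain O(convene_panel).
With premise 6, O(convene_panel → ¬recuse_self), the K-axiom yields O(¬recuse_self).
Premise 3 is O(¬recuse_self → evacuate); since O(¬recuse_self), deontic closure gives O(evacuate).
Premise 4, O(¬countersign_complaint → ¬evacuate), contraposes to O(evacuate → countersign_complaint); with O(evacuate) we get O(countersign_complaint).
Premise 5 does not contribute to this derivation.
Thus O(countersign_complaint), which is F(¬countersign_complaint): ¬countersign_complaint is forbidden.

Forbidden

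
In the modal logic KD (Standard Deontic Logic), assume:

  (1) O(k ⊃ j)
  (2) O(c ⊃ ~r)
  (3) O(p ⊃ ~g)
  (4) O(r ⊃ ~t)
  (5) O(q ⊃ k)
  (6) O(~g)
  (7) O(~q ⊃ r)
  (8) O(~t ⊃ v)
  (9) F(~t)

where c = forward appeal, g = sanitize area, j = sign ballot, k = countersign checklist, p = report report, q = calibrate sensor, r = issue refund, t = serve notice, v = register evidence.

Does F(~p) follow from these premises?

Premise 3 is O(p ⊃ ~g); even if O(~g) held, inferring O(p) would be affirming the consequent — invalid.
No other premise forces O(p). An ideal world satisfying every premise can still have ~p true, so F(~p) is not derivable.

No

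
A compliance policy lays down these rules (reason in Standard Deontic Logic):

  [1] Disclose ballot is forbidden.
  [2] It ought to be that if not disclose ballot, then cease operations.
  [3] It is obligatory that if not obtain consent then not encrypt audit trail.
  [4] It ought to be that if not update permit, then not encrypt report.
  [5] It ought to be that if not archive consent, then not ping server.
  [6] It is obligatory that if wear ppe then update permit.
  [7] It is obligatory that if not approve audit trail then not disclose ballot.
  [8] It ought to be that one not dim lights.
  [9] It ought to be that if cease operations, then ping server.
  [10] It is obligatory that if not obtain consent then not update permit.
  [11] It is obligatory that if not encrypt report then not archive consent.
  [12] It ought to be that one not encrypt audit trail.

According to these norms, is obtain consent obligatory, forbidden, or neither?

Obligatory

Premise 1, F(disclose_ballot), is equivalent to O(¬disclose_ballot).
Applying K to premise 2 (O(¬disclose_ballot → cease_operations)) and O(¬disclose_ballot) yields O(cease_operations).
Applying K to premise 9 (O(cease_operations → ping_server)) and O(cease_operations) yields O(ping_server).
Premise 5 is O(¬archive_consent → ¬ping_server); contrapositively O(ping_server → archive_consent). Since O(ping_server) holds, K gives O(archive_consent).
Premise 11 is O(¬encrypt_report → ¬archive_consent); contrapositively O(archive_consent → encrypt_report). Since O(archive_consent) holds, K gives O(encrypt_report).
Premise 4, O(¬update_permit → ¬encrypt_report), contraposes to O(encrypt_report → update_permit); with O(encrypt_report) we get O(update_permit).
Premise 10 is O(¬obtain_consent → ¬update_permit); contrapositively O(update_permit → obtain_consent). Since O(update_permit) holds, K gives O(obtain_consent).
Premises 3, 6, 7, 8, 12 do not contribute to this derivation.
Hence obtain_consent is obligatory.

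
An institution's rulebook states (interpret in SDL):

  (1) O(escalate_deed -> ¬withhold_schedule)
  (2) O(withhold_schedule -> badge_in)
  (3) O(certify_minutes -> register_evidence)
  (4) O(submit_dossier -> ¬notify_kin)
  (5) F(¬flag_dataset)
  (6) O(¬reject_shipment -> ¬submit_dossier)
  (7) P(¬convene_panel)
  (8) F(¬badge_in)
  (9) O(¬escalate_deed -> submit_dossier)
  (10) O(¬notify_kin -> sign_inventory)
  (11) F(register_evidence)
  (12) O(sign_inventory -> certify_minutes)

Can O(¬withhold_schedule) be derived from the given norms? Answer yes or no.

Premise 11, F(register_evidence), is equivalent to O(¬register_evidence).
Premise 3, O(certify_minutes -> register_evidence), contraposes to O(¬register_evidence -> ¬certify_minutes); with O(¬register_evidence) we get O(¬certify_minutes).
Premise 12, O(sign_inventory -> certify_minutes), contraposes to O(¬certify_minutes -> ¬sign_inventory); with O(¬certify_minutes) we get O(¬sign_inventory).
Premise 10 is O(¬notify_kin -> sign_inventory); contrapositively O(¬sign_inventory -> notify_kin). Since O(¬sign_inventory) holds, K gives O(notify_kin).
The contrapositive of premise 4 (O(submit_dossier -> ¬notify_kin)) is O(notify_kin -> ¬submit_dossier), and O(notify_kin) is already established, so O(¬submit_dossier).
Premise 9 is O(¬escalate_deed -> submit_dossier); contrapositively O(¬submit_dossier -> escalate_deed). Since O(¬submit_dossier) holds, K gives O(escalate_deed).
Applying K to premise 1 (O(escalate_deed -> ¬withhold_schedule)) and O(escalate_deed) yields O(¬withhold_schedule).
Premises 2, 5, 6, 7, 8 do not contribute to this derivation.
So O(¬withhold_schedule) follows.

Yes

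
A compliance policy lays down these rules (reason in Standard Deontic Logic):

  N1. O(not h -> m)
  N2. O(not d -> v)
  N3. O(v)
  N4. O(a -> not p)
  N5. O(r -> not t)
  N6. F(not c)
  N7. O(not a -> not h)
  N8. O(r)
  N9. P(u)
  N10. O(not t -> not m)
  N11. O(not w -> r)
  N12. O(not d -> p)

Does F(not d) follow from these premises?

Yes

From premise 8 we have O(r).
Applying K to premise 5 (O(r -> not t)) and O(r) yields O(not t).
With premise 10, O(not t -> not m), the K-axiom yields O(not m).
Premise 1 is O(not h -> m); contrapositively O(not m -> h). Since O(not m) holds, K gives O(h).
Premise 7, O(not a -> not h), contraposes to O(h -> a); with O(h) we get O(a).
Applying K to premise 4 (O(a -> not p)) and O(a) yields O(not p).
Premise 12 is O(not d -> p); contrapositively O(not p -> d). Since O(not p) holds, K gives O(d).
Premises 2, 3, 6, 9, 11 do not contribute to this derivation.
So O(d) holds, i.e. F(not d). The claim follows.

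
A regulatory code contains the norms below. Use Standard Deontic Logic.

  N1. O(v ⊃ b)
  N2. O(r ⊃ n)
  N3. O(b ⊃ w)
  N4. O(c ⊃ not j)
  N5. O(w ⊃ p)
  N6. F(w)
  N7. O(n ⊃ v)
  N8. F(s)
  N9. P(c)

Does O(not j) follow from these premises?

Premise 4 is O(c ⊃ not j), but O(c) is not derivable from the premises (the permission P(c) asserts only not O(not c), not O(c)), so it does not yield O(not j).
No other premise forces O(not j). An ideal world satisfying every premise can still have not j false, so O(not j) is not derivable.

No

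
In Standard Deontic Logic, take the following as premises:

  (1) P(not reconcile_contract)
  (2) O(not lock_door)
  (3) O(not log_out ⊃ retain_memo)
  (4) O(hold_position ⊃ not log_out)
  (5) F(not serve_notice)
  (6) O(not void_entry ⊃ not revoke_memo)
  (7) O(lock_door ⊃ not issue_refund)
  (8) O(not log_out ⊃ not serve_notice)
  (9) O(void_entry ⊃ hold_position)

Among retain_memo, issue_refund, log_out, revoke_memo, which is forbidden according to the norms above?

revoke_memo

Premise 5 is F(not serve_notice), i.e. O(serve_notice).
The contrapositive of premise 8 (O(not log_out ⊃ not serve_notice)) is O(serve_notice ⊃ log_out), and O(serve_notice) is already established, so O(log_out).
The contrapositive of premise 4 (O(hold_position ⊃ not log_out)) is O(log_out ⊃ not hold_position), and O(log_out) is already established, so O(not hold_position).
Premise 9, O(void_entry ⊃ hold_position), contraposes to O(not hold_position ⊃ not void_entry); with O(not hold_position) we get O(not void_entry).
From O(not void_entry) and premise 6, O(not void_entry ⊃ not revoke_memo), we obtain O(not revoke_memo).
So O(not revoke_memo) holds, i.e. revoke_memo is forbidden. None of the other listed options is forbidden under the premises.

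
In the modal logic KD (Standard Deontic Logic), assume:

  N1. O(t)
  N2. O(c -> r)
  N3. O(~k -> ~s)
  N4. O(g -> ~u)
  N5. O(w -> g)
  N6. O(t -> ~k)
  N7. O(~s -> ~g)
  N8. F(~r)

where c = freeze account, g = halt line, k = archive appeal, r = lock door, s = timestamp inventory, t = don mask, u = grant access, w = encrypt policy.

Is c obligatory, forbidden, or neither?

Neither

Premise 2 is O(c -> r); even if O(r) held, inferring O(c) would be affirming the consequent — invalid.
No premise or chain of K-axiom applications forces O(c), and none forces O(~c). So c is neither obligatory nor forbidden under these norms.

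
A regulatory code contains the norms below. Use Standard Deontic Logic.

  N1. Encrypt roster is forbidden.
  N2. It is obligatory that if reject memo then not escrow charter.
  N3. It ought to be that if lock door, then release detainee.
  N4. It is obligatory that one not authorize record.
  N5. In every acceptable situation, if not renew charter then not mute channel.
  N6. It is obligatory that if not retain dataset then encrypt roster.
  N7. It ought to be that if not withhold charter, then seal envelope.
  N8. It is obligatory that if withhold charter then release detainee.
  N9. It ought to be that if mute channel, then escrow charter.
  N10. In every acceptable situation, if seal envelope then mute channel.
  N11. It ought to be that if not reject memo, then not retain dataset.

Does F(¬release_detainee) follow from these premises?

Premise 1, F(encrypt_roster), is equivalent to O(¬encrypt_roster).
The contrapositive of premise 6 (O(¬retain_dataset → encrypt_roster)) is O(¬encrypt_roster → retain_dataset), and O(¬encrypt_roster) is already established, so O(retain_dataset).
Premise 11, O(¬reject_memo → ¬retain_dataset), contraposes to O(retain_dataset → reject_memo); with O(retain_dataset) we get O(reject_memo).
From O(reject_memo) and premise 2, O(reject_memo → ¬escrow_charter), we obtain O(¬escrow_charter).
Premise 9, O(mute_channel → escrow_charter), contraposes to O(¬escrow_charter → ¬mute_channel); with O(¬escrow_charter) we get O(¬mute_channel).
Premise 10 is O(seal_envelope → mute_channel); contrapositively O(¬mute_channel → ¬seal_envelope). Since O(¬mute_channel) holds, K gives O(¬seal_envelope).
The contrapositive of premise 7 (O(¬withhold_charter → seal_envelope)) is O(¬seal_envelope → withhold_charter), and O(¬seal_envelope) is already established, so O(withhold_charter).
Applying K to premise 8 (O(withhold_charter → release_detainee)) and O(withhold_charter) yields O(release_detainee).
Premises 3, 4, 5 do not contribute to this derivation.
So O(release_detainee) holds, i.e. F(¬release_detainee). The claim follows.

Yes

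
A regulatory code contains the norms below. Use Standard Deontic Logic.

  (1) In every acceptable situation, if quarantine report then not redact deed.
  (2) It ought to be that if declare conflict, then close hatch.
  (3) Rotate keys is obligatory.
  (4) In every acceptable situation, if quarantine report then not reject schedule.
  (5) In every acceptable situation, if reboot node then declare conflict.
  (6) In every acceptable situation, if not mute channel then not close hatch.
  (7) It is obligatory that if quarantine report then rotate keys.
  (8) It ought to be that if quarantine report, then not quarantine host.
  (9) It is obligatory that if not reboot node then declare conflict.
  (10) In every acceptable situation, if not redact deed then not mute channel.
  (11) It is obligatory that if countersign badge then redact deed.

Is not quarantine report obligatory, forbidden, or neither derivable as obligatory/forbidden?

Premises 5 and 9 cover both cases: O(reboot_node → declare_conflict) and O(¬reboot_node → declare_conflict). Since reboot_node ∨ ¬reboot_node is a tautology, O(declare_conflict) follows.
Applying K to premise 2 (O(declare_conflict → close_hatch)) and O(declare_conflict) yields O(close_hatch).
Premise 6 is O(¬mute_channel → ¬close_hatch); contrapositively O(close_hatch → mute_channel). Since O(close_hatch) holds, K gives O(mute_channel).
Premise 10, O(¬redact_deed → ¬mute_channel), contraposes to O(mute_channel → redact_deed); with O(mute_channel) we get O(redact_deed).
Premise 1, O(quarantine_report → ¬redact_deed), contraposes to O(redact_deed → ¬quarantine_report); with O(redact_deed) we get O(¬quarantine_report).
Premises 3, 4, 7, 8, 11 do not contribute to this derivation.
Hence ¬quarantine_report is obligatory.

Obligatory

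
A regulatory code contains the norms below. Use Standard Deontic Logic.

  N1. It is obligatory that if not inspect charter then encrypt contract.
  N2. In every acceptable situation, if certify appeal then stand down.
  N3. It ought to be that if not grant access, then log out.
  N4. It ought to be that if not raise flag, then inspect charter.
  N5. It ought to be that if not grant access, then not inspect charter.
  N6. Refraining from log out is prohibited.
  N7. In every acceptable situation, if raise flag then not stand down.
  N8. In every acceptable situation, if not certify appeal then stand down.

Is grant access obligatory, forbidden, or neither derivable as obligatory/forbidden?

Obligatory

Premises 2 and 8 cover both cases: O(certify_appeal → stand_down) and O(¬certify_appeal → stand_down). Since certify_appeal ∨ ¬certify_appeal is a tautology, O(stand_down) follows.
Premise 7, O(raise_flag → ¬stand_down), contraposes to O(stand_down → ¬raise_flag); with O(stand_down) we get O(¬raise_flag).
Applying K to premise 4 (O(¬raise_flag → inspect_charter)) and O(¬raise_flag) yields O(inspect_charter).
The contrapositive of premise 5 (O(¬grant_access → ¬inspect_charter)) is O(inspect_charter → grant_access), and O(inspect_charter) is already established, so O(grant_access).
Premises 1, 3, 6 do not contribute to this derivation.
Hence grant_access is obligatory.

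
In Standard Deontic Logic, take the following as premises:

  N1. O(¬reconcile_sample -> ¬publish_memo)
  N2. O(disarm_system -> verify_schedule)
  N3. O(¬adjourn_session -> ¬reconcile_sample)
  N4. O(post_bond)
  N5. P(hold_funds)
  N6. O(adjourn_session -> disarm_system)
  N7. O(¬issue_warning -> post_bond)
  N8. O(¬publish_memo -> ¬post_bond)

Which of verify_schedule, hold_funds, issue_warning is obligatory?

verify_schedule

Premise 4 gives O(post_bond).
Premise 8 is O(¬publish_memo -> ¬post_bond); contrapositively O(post_bond -> publish_memo). Since O(post_bond) holds, K gives O(publish_memo).
Premise 1 is O(¬reconcile_sample -> ¬publish_memo); contrapositively O(publish_memo -> reconcile_sample). Since O(publish_memo) holds, K gives O(reconcile_sample).
Premise 3 is O(¬adjourn_session -> ¬reconcile_sample); contrapositively O(reconcile_sample -> adjourn_session). Since O(reconcile_sample) holds, K gives O(adjourn_session).
Premise 6 is O(adjourn_session -> disarm_system); since O(adjourn_session), deontic closure gives O(disarm_system).
Applying K to premise 2 (O(disarm_system -> verify_schedule)) and O(disarm_system) yields O(verify_schedule).
So O(verify_schedule) holds — verify_schedule is obligatory. None of the other listed options is made obligatory by any chain of premises.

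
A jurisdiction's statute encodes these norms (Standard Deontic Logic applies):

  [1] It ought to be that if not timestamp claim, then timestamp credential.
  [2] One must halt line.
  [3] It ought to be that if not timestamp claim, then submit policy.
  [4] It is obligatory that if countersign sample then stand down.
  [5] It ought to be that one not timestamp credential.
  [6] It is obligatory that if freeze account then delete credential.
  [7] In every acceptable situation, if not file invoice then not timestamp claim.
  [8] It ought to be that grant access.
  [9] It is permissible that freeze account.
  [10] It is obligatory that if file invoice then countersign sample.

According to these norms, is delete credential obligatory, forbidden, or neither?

Premise 6 is O(freeze_account → delete_credential), but O(freeze_account) is not derivable from the premises (the permission P(freeze_account) asserts only ¬O(¬freeze_account), not O(freeze_account)), so it does not yield O(delete_credential).
No premise or chain of K-axiom applications forces O(delete_credential), and none forces O(¬delete_credential). So delete_credential is neither obligatory nor forbidden under these norms.

Neither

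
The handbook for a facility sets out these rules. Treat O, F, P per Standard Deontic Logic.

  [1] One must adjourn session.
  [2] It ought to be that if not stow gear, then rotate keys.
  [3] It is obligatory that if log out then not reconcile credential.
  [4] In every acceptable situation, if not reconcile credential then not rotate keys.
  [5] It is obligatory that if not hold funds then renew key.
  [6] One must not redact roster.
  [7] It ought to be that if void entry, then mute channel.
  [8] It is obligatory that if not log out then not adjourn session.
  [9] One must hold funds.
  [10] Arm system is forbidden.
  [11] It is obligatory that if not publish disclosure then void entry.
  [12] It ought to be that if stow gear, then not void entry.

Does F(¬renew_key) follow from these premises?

No

Premise 5 is O(¬hold_funds → renew_key), but O(¬hold_funds) is not derivable from the premises, so it does not yield O(renew_key).
No other premise forces O(renew_key). An ideal world satisfying every premise can still have ¬renew_key true, so F(¬renew_key) is not derivable.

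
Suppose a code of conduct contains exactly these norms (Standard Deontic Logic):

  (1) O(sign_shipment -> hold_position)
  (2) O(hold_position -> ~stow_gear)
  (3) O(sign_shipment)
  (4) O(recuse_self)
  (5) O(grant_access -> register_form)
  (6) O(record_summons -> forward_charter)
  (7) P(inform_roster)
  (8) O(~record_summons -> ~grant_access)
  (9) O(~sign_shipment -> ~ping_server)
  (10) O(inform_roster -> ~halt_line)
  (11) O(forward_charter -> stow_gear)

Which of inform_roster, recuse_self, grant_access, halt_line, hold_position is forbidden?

Premise 3 gives O(sign_shipment).
Premise 1 is O(sign_shipment -> hold_position); since O(sign_shipment), deontic closure gives O(hold_position).
From O(hold_position) and premise 2, O(hold_position -> ~stow_gear), we obtain O(~stow_gear).
The contrapositive of premise 11 (O(forward_charter -> stow_gear)) is O(~stow_gear -> ~forward_charter), and O(~stow_gear) is already established, so O(~forward_charter).
Premise 6, O(record_summons -> forward_charter), contraposes to O(~forward_charter -> ~record_summons); with O(~forward_charter) we get O(~record_summons).
Premise 8 is O(~record_summons -> ~grant_access); since O(~record_summons), deontic closure gives O(~grant_access).
So O(~grant_access) holds, i.e. grant_access is forbidden. None of the other listed options is forbidden under the premises.

grant_access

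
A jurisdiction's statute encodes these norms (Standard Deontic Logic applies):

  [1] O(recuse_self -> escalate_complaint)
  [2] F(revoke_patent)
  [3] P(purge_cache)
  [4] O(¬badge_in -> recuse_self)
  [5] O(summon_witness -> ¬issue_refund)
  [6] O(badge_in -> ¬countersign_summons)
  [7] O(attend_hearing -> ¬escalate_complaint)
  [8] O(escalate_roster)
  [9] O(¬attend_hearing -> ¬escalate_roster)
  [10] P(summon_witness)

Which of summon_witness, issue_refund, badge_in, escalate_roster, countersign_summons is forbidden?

Premise 8 states O(escalate_roster) outright.
The contrapositive of premise 9 (O(¬attend_hearing -> ¬escalate_roster)) is O(escalate_roster -> attend_hearing), and O(escalate_roster) is already established, so O(attend_hearing).
Applying K to premise 7 (O(attend_hearing -> ¬escalate_complaint)) and O(attend_hearing) yields O(¬escalate_complaint).
Premise 1 is O(recuse_self -> escalate_complaint); contrapositively O(¬escalate_complaint -> ¬recuse_self). Since O(¬escalate_complaint) holds, K gives O(¬recuse_self).
Premise 4 is O(¬badge_in -> recuse_self); contrapositively O(¬recuse_self -> badge_in). Since O(¬recuse_self) holds, K gives O(badge_in).
From O(badge_in) and premise 6, O(badge_in -> ¬countersign_summons), we obtain O(¬countersign_summons).
So O(¬countersign_summons) holds, i.e. countersign_summons is forbidden. None of the other listed options is forbidden under the premises.

countersign_summons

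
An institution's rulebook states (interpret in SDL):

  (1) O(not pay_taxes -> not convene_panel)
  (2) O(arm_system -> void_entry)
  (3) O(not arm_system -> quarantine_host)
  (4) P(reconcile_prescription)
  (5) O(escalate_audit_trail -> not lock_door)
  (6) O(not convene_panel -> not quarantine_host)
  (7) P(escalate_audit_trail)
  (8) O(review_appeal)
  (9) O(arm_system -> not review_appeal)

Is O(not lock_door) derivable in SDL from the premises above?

No

Premise 5 is O(escalate_audit_trail -> not lock_door), but O(escalate_audit_trail) is not derivable from the premises (the permission P(escalate_audit_trail) asserts only not O(not escalate_audit_trail), not O(escalate_audit_trail)), so it does not yield O(not lock_door).
No other premise forces O(not lock_door). An ideal world satisfying every premise can still have not lock_door false, so O(not lock_door) is not derivable.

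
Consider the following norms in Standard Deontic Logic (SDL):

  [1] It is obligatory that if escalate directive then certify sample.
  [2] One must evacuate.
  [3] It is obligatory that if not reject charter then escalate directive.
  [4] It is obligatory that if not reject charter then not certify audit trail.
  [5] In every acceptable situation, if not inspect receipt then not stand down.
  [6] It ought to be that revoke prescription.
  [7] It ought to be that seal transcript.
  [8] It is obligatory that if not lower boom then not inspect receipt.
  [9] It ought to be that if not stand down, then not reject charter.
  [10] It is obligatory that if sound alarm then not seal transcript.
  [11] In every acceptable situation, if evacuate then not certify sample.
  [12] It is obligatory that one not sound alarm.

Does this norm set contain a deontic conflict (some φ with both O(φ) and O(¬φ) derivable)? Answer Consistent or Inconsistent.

Consistent

Premise 10 is O(sound_alarm → ¬seal_transcript), but O(sound_alarm) is not derivable from the premises, so it does not yield O(¬seal_transcript).
So O(¬seal_transcript) is not derivable, and the apparent clash with O(seal_transcript) does not arise.
A world satisfying every obligation exists (e.g. certify_audit_trail=false, certify_sample=false, escalate_directive=false, evacuate=true, inspect_receipt=true, lower_boom=true, reject_charter=true, revoke_prescription=true, seal_transcript=true, sound_alarm=false, stand_down=true); no atom is both obligatory and forbidden, so the set is consistent.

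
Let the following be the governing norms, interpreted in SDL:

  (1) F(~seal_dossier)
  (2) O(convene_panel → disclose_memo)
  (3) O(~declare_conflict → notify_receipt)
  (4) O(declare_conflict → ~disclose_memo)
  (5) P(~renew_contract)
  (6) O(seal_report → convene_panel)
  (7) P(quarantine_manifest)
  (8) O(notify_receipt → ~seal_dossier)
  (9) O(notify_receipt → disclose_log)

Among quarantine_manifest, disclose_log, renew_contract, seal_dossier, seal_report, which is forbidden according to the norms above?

seal_report

F(~seal_dossier) at premise 1 means O(seal_dossier).
Premise 8 is O(notify_receipt → ~seal_dossier); contrapositively O(seal_dossier → ~notify_receipt). Since O(seal_dossier) holds, K gives O(~notify_receipt).
The contrapositive of premise 3 (O(~declare_conflict → notify_receipt)) is O(~notify_receipt → declare_conflict), and O(~notify_receipt) is already established, so O(declare_conflict).
Premise 4 is O(declare_conflict → ~disclose_memo); since O(declare_conflict), deontic closure gives O(~disclose_memo).
Premise 2 is O(convene_panel → disclose_memo); contrapositively O(~disclose_memo → ~convene_panel). Since O(~disclose_memo) holds, K gives O(~convene_panel).
Premise 6, O(seal_report → convene_panel), contraposes to O(~convene_panel → ~seal_report); with O(~convene_panel) we get O(~seal_report).
So O(~seal_report) holds, i.e. seal_report is forbidden. None of the other listed options is forbidden under the premises.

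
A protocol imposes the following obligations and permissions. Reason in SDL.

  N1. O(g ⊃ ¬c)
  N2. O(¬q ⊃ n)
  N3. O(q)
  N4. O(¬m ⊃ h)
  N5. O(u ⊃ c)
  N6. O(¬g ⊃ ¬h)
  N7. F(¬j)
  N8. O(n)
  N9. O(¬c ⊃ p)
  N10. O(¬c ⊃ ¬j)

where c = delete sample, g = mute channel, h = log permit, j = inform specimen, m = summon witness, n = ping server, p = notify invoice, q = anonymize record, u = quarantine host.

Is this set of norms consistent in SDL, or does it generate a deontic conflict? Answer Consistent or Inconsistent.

Consistent

Premise 2 is O(¬q ⊃ n); even if O(n) held, inferring O(¬q) would be affirming the consequent — invalid.
So O(¬q) is not derivable, and the apparent clash with O(q) does not arise.
A world satisfying every obligation exists (e.g. c=true, g=false, h=false, j=true, m=true, n=true, p=false, q=true, u=false); no atom is both obligatory and forbidden, so the set is consistent.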